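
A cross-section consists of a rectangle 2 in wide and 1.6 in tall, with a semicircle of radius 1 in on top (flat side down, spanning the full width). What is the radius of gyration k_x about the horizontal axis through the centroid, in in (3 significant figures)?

k_x ≈ 0.705 in

Split into non-overlapping primitives; take the origin at the lower-left of the bounding box.
Rectangular body: 2 × 1.6, A = 3.2 in², y = 0.8 in, Ī = 0.68267 in⁴.
Semicircular cap: semicircle r = 1, A = 1.5708 in², y = 2.0244 in, Ī = 0.10976 in⁴.
Centroid: ȳ = ΣA·y / ΣA = 1.2031 in.
Transfer each piece to the horizontal axis through the centroid using Ī + A·d² with d = y − 1.2031:
  rectangular body: d = -0.40314 in → contributes +1.2027 in⁴
  semicircular cap: d = 0.82127 in → contributes +1.1692 in⁴
Total I = 2.372 in⁴.
Radius of gyration: k = √(I/A) = √(2.372 / 4.7708) = 0.70512 in.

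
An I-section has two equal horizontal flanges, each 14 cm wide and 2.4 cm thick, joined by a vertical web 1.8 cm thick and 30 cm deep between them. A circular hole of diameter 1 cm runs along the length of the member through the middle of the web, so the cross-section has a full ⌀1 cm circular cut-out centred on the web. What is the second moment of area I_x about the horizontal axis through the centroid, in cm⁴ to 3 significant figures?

I_x ≈ 2.17 × 10⁴ cm⁴

Decompose the section into non-overlapping parts with the origin at the bottom-left of its bounding rectangle.
Bottom flange: 14 × 2.4, A = 33.6 cm², y = 1.2 cm, Ī = 16.128 cm⁴.
Web: 1.8 × 30, A = 54 cm², y = 17.4 cm, Ī = 4 050 cm⁴.
Top flange: 14 × 2.4, A = 33.6 cm², y = 33.6 cm, Ī = 16.128 cm⁴.
Hole (subtracted): ⌀1, A = 0.7854 cm², y = 17.4 cm, Ī = 0.049087 cm⁴.
By symmetry the centroid is at mid-height, ȳ = 17.4 cm.
Transfer each piece to the horizontal axis through the centroid using Ī + A·d² with d = y − 17.4:
  bottom flange: d = -16.2 cm → contributes +8834.1 cm⁴
  web: d = 0 cm → contributes +4 050 cm⁴
  top flange: d = 16.2 cm → contributes +8834.1 cm⁴
  hole: d = 0 cm → contributes −0.049087 cm⁴
Total I = 21 718 cm⁴.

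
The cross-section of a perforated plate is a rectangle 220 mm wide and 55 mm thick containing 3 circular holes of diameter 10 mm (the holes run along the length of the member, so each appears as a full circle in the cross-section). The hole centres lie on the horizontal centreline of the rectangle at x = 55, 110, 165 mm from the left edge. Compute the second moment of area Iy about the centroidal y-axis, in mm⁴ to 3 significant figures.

Decompose the section into non-overlapping parts with the origin at the bottom-left of its bounding rectangle.
Plate: 220 × 55, A = 12 100 mm², x = 110 mm, Ī = 48 803 333 mm⁴.
Hole 1 (subtracted): ⌀10, A = 78.54 mm², x = 55 mm, Ī = 490.87 mm⁴.
Hole 2 (subtracted): ⌀10, A = 78.54 mm², x = 110 mm, Ī = 490.87 mm⁴.
Hole 3 (subtracted): ⌀10, A = 78.54 mm², x = 165 mm, Ī = 490.87 mm⁴.
By symmetry the centroid is at mid-width, x̄ = 110 mm.
Transfer each piece to the centroidal y-axis using Ī + A·d² with d = x − 110:
  plate: d = 0 mm → contributes +48 803 333 mm⁴
  hole 1: d = -55 mm → contributes −238 074 mm⁴
  hole 2: d = 0 mm → contributes −490.87 mm⁴
  hole 3: d = 55 mm → contributes −238 074 mm⁴
Total I = 48 326 695 mm⁴.

Iy ≈ 4.83 × 10⁷ mm⁴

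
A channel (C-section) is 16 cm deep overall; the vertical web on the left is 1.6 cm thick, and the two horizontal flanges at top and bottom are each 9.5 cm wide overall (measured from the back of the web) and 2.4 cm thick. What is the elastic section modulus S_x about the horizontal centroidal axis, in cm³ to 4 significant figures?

Treat the section as a set of non-overlapping primitives; coordinates are from the bounding-box lower-left.
Web: 1.6 × 16, A = 25.6 cm², y = 8 cm, Ī = 546.133 cm⁴.
Top flange (beyond web): 7.9 × 2.4, A = 18.96 cm², y = 14.8 cm, Ī = 9.1008 cm⁴.
Bottom flange (beyond web): 7.9 × 2.4, A = 18.96 cm², y = 1.2 cm, Ī = 9.1008 cm⁴.
By symmetry the centroid is at mid-height, ȳ = 8 cm.
Transfer each piece to the horizontal centroidal axis using Ī + A·d² with d = y − 8:
  web: d = 0 cm → contributes +546.133 cm⁴
  top flange (beyond web): d = 6.8 cm → contributes +885.811 cm⁴
  bottom flange (beyond web): d = -6.8 cm → contributes +885.811 cm⁴
Total I = 2317.76 cm⁴.
Extreme fibre distance c = 8 cm; S = I/c = 289.719 cm³.

S_x ≈ 289.7 cm³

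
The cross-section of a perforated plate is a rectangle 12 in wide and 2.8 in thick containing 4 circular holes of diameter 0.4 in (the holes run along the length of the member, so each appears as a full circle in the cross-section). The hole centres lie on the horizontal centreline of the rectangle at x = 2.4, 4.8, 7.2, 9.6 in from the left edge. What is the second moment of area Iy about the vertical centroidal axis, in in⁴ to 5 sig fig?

Split into non-overlapping primitives; take the origin at the lower-left of the bounding box.
Plate: 12 × 2.8, A = 33.6 in², x = 6 in, Ī = 403.2 in⁴.
Hole 1 (subtracted): ⌀0.4, A = 0.1256637 in², x = 2.4 in, Ī = 0.001256637 in⁴.
Hole 2 (subtracted): ⌀0.4, A = 0.1256637 in², x = 4.8 in, Ī = 0.001256637 in⁴.
Hole 3 (subtracted): ⌀0.4, A = 0.1256637 in², x = 7.2 in, Ī = 0.001256637 in⁴.
Hole 4 (subtracted): ⌀0.4, A = 0.1256637 in², x = 9.6 in, Ī = 0.001256637 in⁴.
By symmetry the centroid is at mid-width, x̄ = 6 in.
Transfer each piece to the vertical centroidal axis using Ī + A·d² with d = x − 6:
  plate: d = 0 in → contributes +403.2 in⁴
  hole 1: d = -3.6 in → contributes −1.629858 in⁴
  hole 2: d = -1.2 in → contributes −0.1822124 in⁴
  hole 3: d = 1.2 in → contributes −0.1822124 in⁴
  hole 4: d = 3.6 in → contributes −1.629858 in⁴
Total I = 399.5759 in⁴.

Iy ≈ 399.58 in⁴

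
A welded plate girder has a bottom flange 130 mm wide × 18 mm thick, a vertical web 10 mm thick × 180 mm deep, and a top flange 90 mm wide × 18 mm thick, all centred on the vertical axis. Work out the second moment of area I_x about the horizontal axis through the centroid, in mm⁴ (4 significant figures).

I_x ≈ 4.290 × 10⁷ mm⁴

Treat the section as a set of non-overlapping primitives; coordinates are from the bounding-box lower-left.
Bottom plate: 130 × 18, A = 2 340 mm², y = 9 mm, Ī = 63 180 mm⁴.
Web plate: 10 × 180, A = 1 800 mm², y = 108 mm, Ī = 4 860 000 mm⁴.
Top plate: 90 × 18, A = 1 620 mm², y = 207 mm, Ī = 43 740 mm⁴.
Centroid: ȳ = ΣA·y / ΣA = 95.625 mm.
Transfer each piece to the horizontal axis through the centroid using Ī + A·d² with d = y − 95.625:
  bottom plate: d = -86.625 mm → contributes +17 622 284 mm⁴
  web plate: d = 12.375 mm → contributes +5 135 653 mm⁴
  top plate: d = 111.375 mm → contributes +20 138 853 mm⁴
Total I = 42 896 790 mm⁴.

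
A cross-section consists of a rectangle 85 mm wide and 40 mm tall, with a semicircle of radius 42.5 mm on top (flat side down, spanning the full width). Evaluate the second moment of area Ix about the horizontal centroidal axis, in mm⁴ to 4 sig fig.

Ix ≈ 3.049 × 10⁶ mm⁴

Break the section into simple shapes (no overlaps), measuring from the bottom-left corner of the bounding box.
Rectangular body: 85 × 40, A = 3 400 mm², y = 20 mm, Ī = 453 333 mm⁴.
Semicircular cap: semicircle r = 42.5, A = 2837.25 mm², y = 58.0376 mm, Ī = 358 086 mm⁴.
Centroid: ȳ = ΣA·y / ΣA = 37.3028 mm.
Transfer each piece to the horizontal centroidal axis using Ī + A·d² with d = y − 37.3028:
  rectangular body: d = -17.3028 mm → contributes +1 471 252 mm⁴
  semicircular cap: d = 20.7347 mm → contributes +1 577 903 mm⁴
Total I = 3 049 155 mm⁴.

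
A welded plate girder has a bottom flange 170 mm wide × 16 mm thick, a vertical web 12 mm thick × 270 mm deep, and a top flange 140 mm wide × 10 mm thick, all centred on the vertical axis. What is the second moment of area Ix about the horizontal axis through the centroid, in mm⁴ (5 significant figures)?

Decompose the section into non-overlapping parts with the origin at the bottom-left of its bounding rectangle.
Bottom plate: 170 × 16, A = 2 720 mm², y = 8 mm, Ī = 58026.67 mm⁴.
Web plate: 12 × 270, A = 3 240 mm², y = 151 mm, Ī = 19 683 000 mm⁴.
Top plate: 140 × 10, A = 1 400 mm², y = 291 mm, Ī = 11666.67 mm⁴.
Centroid: ȳ = ΣA·y / ΣA = 124.7826 mm.
Transfer each piece to the horizontal axis through the centroid using Ī + A·d² with d = y − 124.7826:
  bottom plate: d = -116.7826 mm → contributes +37 153 870 mm⁴
  web plate: d = 26.21739 mm → contributes +21 910 019 mm⁴
  top plate: d = 166.2174 mm → contributes +38 691 176 mm⁴
Total I = 97 755 066 mm⁴.

Ix ≈ 9.7755 × 10⁷ mm⁴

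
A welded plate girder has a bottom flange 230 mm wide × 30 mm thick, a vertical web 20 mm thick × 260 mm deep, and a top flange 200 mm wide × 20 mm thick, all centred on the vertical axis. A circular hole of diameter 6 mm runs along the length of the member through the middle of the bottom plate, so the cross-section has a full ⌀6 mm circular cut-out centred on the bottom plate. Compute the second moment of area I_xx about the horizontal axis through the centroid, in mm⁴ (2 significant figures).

I_xx ≈ 2.4 × 10⁸ mm⁴

Split into non-overlapping primitives; take the origin at the lower-left of the bounding box.
Bottom plate: 230 × 30, A = 6 900 mm², y = 15 mm, Ī = 517 500 mm⁴.
Web plate: 20 × 260, A = 5 200 mm², y = 160 mm, Ī = 29 293 333 mm⁴.
Top plate: 200 × 20, A = 4 000 mm², y = 300 mm, Ī = 133 333 mm⁴.
Hole (subtracted): ⌀6, A = 28.27 mm², y = 15 mm, Ī = 63.62 mm⁴.
Centroid: ȳ = ΣA·y / ΣA = 132.8 mm.
Transfer each piece to the horizontal axis through the centroid using Ī + A·d² with d = y − 132.8:
  bottom plate: d = -117.8 mm → contributes +96 343 645 mm⁴
  web plate: d = 27.15 mm → contributes +33 127 299 mm⁴
  top plate: d = 167.2 mm → contributes +111 894 222 mm⁴
  hole: d = -117.8 mm → contributes −392 733 mm⁴
Total I = 240 972 434 mm⁴.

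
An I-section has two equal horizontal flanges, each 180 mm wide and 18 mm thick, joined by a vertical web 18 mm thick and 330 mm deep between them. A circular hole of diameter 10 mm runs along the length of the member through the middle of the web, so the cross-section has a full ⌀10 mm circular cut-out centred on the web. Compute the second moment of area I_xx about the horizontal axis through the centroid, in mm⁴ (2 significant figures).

I_xx ≈ 2.5 × 10⁸ mm⁴

Break the section into simple shapes (no overlaps), measuring from the bottom-left corner of the bounding box.
Bottom flange: 180 × 18, A = 3 240 mm², y = 9 mm, Ī = 87 480 mm⁴.
Web: 18 × 330, A = 5 940 mm², y = 183 mm, Ī = 53 905 500 mm⁴.
Top flange: 180 × 18, A = 3 240 mm², y = 357 mm, Ī = 87 480 mm⁴.
Hole (subtracted): ⌀10, A = 78.54 mm², y = 183 mm, Ī = 490.9 mm⁴.
By symmetry the centroid is at mid-height, ȳ = 183 mm.
Transfer each piece to the horizontal axis through the centroid using Ī + A·d² with d = y − 183:
  bottom flange: d = -174 mm → contributes +98 181 720 mm⁴
  web: d = 0 mm → contributes +53 905 500 mm⁴
  top flange: d = 174 mm → contributes +98 181 720 mm⁴
  hole: d = 0 mm → contributes −490.9 mm⁴
Total I = 250 268 449 mm⁴.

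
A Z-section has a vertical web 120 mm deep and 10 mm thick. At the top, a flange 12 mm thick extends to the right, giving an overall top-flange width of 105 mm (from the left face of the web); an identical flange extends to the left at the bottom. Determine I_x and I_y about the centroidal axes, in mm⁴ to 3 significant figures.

Break the section into simple shapes (no overlaps), measuring from the bottom-left corner of the bounding box.
Web: 10 × 120, A = 1 200 mm², y = 60 mm, Ī = 1 440 000 mm⁴.
Top flange (beyond web): 95 × 12, A = 1 140 mm², y = 114 mm, Ī = 13 680 mm⁴.
Bottom flange (beyond web): 95 × 12, A = 1 140 mm², y = 6 mm, Ī = 13 680 mm⁴.
Centroid: ȳ = ΣA·y / ΣA = 60 mm.
Transfer each piece to the centroidal x-axis using Ī + A·d² with d = y − 60:
  web: d = 0 mm → contributes +1 440 000 mm⁴
  top flange (beyond web): d = 54 mm → contributes +3 337 920 mm⁴
  bottom flange (beyond web): d = -54 mm → contributes +3 337 920 mm⁴
Total I = 8 115 840 mm⁴.
For the y-axis: x̄ = 100 mm.
Repeating about the centroidal y-axis gives I_y = 8 009 000 mm⁴.

I_x ≈ 8.12 × 10⁶ mm⁴, I_y ≈ 8.01 × 10⁶ mm⁴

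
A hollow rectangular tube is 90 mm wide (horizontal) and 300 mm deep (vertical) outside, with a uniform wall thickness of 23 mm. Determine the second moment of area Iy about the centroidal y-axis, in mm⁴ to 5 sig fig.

Iy ≈ 1.6422 × 10⁷ mm⁴

Decompose the section into non-overlapping parts with the origin at the bottom-left of its bounding rectangle.
Outer rectangle: 90 × 300, A = 27 000 mm², x = 45 mm, Ī = 18 225 000 mm⁴.
Inner void (subtracted): 44 × 254, A = 11 176 mm², x = 45 mm, Ī = 1 803 061 mm⁴.
By symmetry the centroid is at mid-width, x̄ = 45 mm.
All pieces are centred on the centroidal y-axis, so I = ΣĪ (holes subtracted) = 16 421 939 mm⁴.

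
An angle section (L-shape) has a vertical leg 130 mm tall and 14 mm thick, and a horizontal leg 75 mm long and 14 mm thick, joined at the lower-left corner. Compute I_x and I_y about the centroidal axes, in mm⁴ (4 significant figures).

I_x ≈ 4.532 × 10⁶ mm⁴, I_y ≈ 1.112 × 10⁶ mm⁴

Split into non-overlapping primitives; take the origin at the lower-left of the bounding box.
Vertical leg: 14 × 130, A = 1 820 mm², y = 65 mm, Ī = 2 563 167 mm⁴.
Horizontal leg (remainder): 61 × 14, A = 854 mm², y = 7 mm, Ī = 13948.7 mm⁴.
Centroid: ȳ = ΣA·y / ΣA = 46.4764 mm.
Transfer each piece to the centroidal x-axis using Ī + A·d² with d = y − 46.4764:
  vertical leg: d = 18.5236 mm → contributes +3 187 649 mm⁴
  horizontal leg (remainder): d = -39.4764 mm → contributes +1 344 813 mm⁴
Total I = 4 532 462 mm⁴.
For the y-axis: x̄ = 18.9764 mm.
Repeating about the centroidal y-axis gives I_y = 1 111 930 mm⁴.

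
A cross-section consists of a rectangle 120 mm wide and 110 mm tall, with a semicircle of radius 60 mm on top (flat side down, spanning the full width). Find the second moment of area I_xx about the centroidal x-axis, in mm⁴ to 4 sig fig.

I_xx ≈ 4.036 × 10⁷ mm⁴

Decompose the section into non-overlapping parts with the origin at the bottom-left of its bounding rectangle.
Rectangular body: 120 × 110, A = 13 200 mm², y = 55 mm, Ī = 13 310 000 mm⁴.
Semicircular cap: semicircle r = 60, A = 5654.87 mm², y = 135.465 mm, Ī = 1 422 450 mm⁴.
Centroid: ȳ = ΣA·y / ΣA = 79.1326 mm.
Transfer each piece to the centroidal x-axis using Ī + A·d² with d = y − 79.1326:
  rectangular body: d = -24.1326 mm → contributes +20 997 472 mm⁴
  semicircular cap: d = 56.3322 mm → contributes +19 367 104 mm⁴
Total I = 40 364 575 mm⁴.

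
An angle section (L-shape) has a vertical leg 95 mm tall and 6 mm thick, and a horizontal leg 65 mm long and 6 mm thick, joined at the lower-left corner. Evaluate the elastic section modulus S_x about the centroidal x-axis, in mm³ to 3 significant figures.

S_x ≈ 1.34 × 10⁴ mm³

Break the section into simple shapes (no overlaps), measuring from the bottom-left corner of the bounding box.
Vertical leg: 6 × 95, A = 570 mm², y = 47.5 mm, Ī = 428 688 mm⁴.
Horizontal leg (remainder): 59 × 6, A = 354 mm², y = 3 mm, Ī = 1 062 mm⁴.
Centroid: ȳ = ΣA·y / ΣA = 30.451 mm.
Transfer each piece to the centroidal x-axis using Ī + A·d² with d = y − 30.451:
  vertical leg: d = 17.049 mm → contributes +594 363 mm⁴
  horizontal leg (remainder): d = -27.451 mm → contributes +267 827 mm⁴
Total I = 862 190 mm⁴.
Extreme fibre distance c = 64.549 mm; S = I/c = 13 357 mm³.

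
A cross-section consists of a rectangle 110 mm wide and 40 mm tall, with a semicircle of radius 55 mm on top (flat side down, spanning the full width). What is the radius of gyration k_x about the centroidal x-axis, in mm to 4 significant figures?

k_x ≈ 25.35 mm

Decompose the section into non-overlapping parts with the origin at the bottom-left of its bounding rectangle.
Rectangular body: 110 × 40, A = 4 400 mm², y = 20 mm, Ī = 586 667 mm⁴.
Semicircular cap: semicircle r = 55, A = 4751.66 mm², y = 63.3427 mm, Ī = 1 004 345 mm⁴.
Centroid: ȳ = ΣA·y / ΣA = 42.5041 mm.
Transfer each piece to the centroidal x-axis using Ī + A·d² with d = y − 42.5041:
  rectangular body: d = -22.5041 mm → contributes +2 814 978 mm⁴
  semicircular cap: d = 20.8386 mm → contributes +3 067 745 mm⁴
Total I = 5 882 723 mm⁴.
Radius of gyration: k = √(I/A) = √(5 882 723 / 9151.66) = 25.3536 mm.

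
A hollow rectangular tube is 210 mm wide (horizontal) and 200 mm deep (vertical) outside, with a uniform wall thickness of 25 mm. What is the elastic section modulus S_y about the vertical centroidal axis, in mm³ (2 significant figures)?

Decompose the section into non-overlapping parts with the origin at the bottom-left of its bounding rectangle.
Outer rectangle: 210 × 200, A = 42 000 mm², x = 105 mm, Ī = 154 350 000 mm⁴.
Inner void (subtracted): 160 × 150, A = 24 000 mm², x = 105 mm, Ī = 51 200 000 mm⁴.
By symmetry the centroid is at mid-width, x̄ = 105 mm.
All pieces are centred on the vertical centroidal axis, so I = ΣĪ (holes subtracted) = 103 150 000 mm⁴.
Extreme fibre distance c = 105 mm; S = I/c = 982 381 mm³.

S_y ≈ 9.8 × 10⁵ mm³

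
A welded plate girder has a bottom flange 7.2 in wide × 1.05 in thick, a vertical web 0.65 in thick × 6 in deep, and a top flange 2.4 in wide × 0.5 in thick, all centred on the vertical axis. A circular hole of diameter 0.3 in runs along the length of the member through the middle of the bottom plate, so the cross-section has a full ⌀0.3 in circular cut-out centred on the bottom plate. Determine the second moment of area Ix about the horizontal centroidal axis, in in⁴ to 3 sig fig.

Ix ≈ 77.9 in⁴

Break the section into simple shapes (no overlaps), measuring from the bottom-left corner of the bounding box.
Bottom plate: 7.2 × 1.05, A = 7.56 in², y = 0.525 in, Ī = 0.69458 in⁴.
Web plate: 0.65 × 6, A = 3.9 in², y = 4.05 in, Ī = 11.7 in⁴.
Top plate: 2.4 × 0.5, A = 1.2 in², y = 7.3 in, Ī = 0.025 in⁴.
Hole (subtracted): ⌀0.3, A = 0.070686 in², y = 0.525 in, Ī = 0.00039761 in⁴.
Centroid: ȳ = ΣA·y / ΣA = 2.2628 in.
Transfer each piece to the horizontal centroidal axis using Ī + A·d² with d = y − 2.2628:
  bottom plate: d = -1.7378 in → contributes +23.525 in⁴
  web plate: d = 1.7872 in → contributes +24.157 in⁴
  top plate: d = 5.0372 in → contributes +30.473 in⁴
  hole: d = -1.7378 in → contributes −0.21386 in⁴
Total I = 77.942 in⁴.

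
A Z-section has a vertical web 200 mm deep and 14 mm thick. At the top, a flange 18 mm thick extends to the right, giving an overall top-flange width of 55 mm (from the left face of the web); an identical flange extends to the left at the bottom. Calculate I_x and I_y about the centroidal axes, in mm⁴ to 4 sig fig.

Treat the section as a set of non-overlapping primitives; coordinates are from the bounding-box lower-left.
Web: 14 × 200, A = 2 800 mm², y = 100 mm, Ī = 9 333 333 mm⁴.
Top flange (beyond web): 41 × 18, A = 738 mm², y = 191 mm, Ī = 19 926 mm⁴.
Bottom flange (beyond web): 41 × 18, A = 738 mm², y = 9 mm, Ī = 19 926 mm⁴.
Centroid: ȳ = ΣA·y / ΣA = 100 mm.
Transfer each piece to the centroidal x-axis using Ī + A·d² with d = y − 100:
  web: d = 0 mm → contributes +9 333 333 mm⁴
  top flange (beyond web): d = 91 mm → contributes +6 131 304 mm⁴
  bottom flange (beyond web): d = -91 mm → contributes +6 131 304 mm⁴
Total I = 21 595 941 mm⁴.
For the y-axis: x̄ = 48 mm.
Repeating about the centroidal y-axis gives I_y = 1 368 721 mm⁴.

I_x ≈ 2.160 × 10⁷ mm⁴, I_y ≈ 1.369 × 10⁶ mm⁴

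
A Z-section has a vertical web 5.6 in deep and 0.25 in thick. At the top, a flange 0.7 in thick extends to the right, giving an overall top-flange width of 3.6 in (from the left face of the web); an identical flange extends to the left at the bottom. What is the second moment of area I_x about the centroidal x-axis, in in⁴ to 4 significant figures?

Decompose the section into non-overlapping parts with the origin at the bottom-left of its bounding rectangle.
Web: 0.25 × 5.6, A = 1.4 in², y = 2.8 in, Ī = 3.65867 in⁴.
Top flange (beyond web): 3.35 × 0.7, A = 2.345 in², y = 5.25 in, Ī = 0.0957542 in⁴.
Bottom flange (beyond web): 3.35 × 0.7, A = 2.345 in², y = 0.35 in, Ī = 0.0957542 in⁴.
Centroid: ȳ = ΣA·y / ΣA = 2.8 in.
Transfer each piece to the centroidal x-axis using Ī + A·d² with d = y − 2.8:
  web: d = 0 in → contributes +3.65867 in⁴
  top flange (beyond web): d = 2.45 in → contributes +14.1716 in⁴
  bottom flange (beyond web): d = -2.45 in → contributes +14.1716 in⁴
Total I = 32.0019 in⁴.

I_x ≈ 32.00 in⁴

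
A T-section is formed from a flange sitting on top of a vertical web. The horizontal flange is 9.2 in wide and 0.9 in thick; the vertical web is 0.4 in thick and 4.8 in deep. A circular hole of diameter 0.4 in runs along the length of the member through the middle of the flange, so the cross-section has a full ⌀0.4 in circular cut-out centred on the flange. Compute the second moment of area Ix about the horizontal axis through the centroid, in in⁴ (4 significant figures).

Split into non-overlapping primitives; take the origin at the lower-left of the bounding box.
Flange: 9.2 × 0.9, A = 8.28 in², y = 5.25 in, Ī = 0.5589 in⁴.
Web: 0.4 × 4.8, A = 1.92 in², y = 2.4 in, Ī = 3.6864 in⁴.
Hole (subtracted): ⌀0.4, A = 0.125664 in², y = 5.25 in, Ī = 0.00125664 in⁴.
Centroid: ȳ = ΣA·y / ΣA = 4.70684 in.
Transfer each piece to the horizontal axis through the centroid using Ī + A·d² with d = y − 4.70684:
  flange: d = 0.543162 in → contributes +3.00171 in⁴
  web: d = -2.30684 in → contributes +13.9037 in⁴
  hole: d = 0.543162 in → contributes −0.0383306 in⁴
Total I = 16.8671 in⁴.

Ix ≈ 16.87 in⁴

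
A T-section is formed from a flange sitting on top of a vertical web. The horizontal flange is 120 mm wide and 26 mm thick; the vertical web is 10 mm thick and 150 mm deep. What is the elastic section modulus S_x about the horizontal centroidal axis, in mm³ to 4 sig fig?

S_x ≈ 8.058 × 10⁴ mm³

Decompose the section into non-overlapping parts with the origin at the bottom-left of its bounding rectangle.
Flange: 120 × 26, A = 3 120 mm², y = 163 mm, Ī = 175 760 mm⁴.
Web: 10 × 150, A = 1 500 mm², y = 75 mm, Ī = 2 812 500 mm⁴.
Centroid: ȳ = ΣA·y / ΣA = 134.429 mm.
Transfer each piece to the horizontal centroidal axis using Ī + A·d² with d = y − 134.429:
  flange: d = 28.5714 mm → contributes +2 722 699 mm⁴
  web: d = -59.4286 mm → contributes +8 110 133 mm⁴
Total I = 10 832 831 mm⁴.
Extreme fibre distance c = 134.429 mm; S = I/c = 80584.3 mm³.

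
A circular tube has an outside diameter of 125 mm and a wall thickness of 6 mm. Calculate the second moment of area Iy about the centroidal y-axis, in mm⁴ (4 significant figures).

Break the section into simple shapes (no overlaps), measuring from the bottom-left corner of the bounding box.
Outer circle: ⌀125, A = 12271.8 mm², x = 62.5 mm, Ī = 11 984 225 mm⁴.
Bore (subtracted): ⌀113, A = 10028.7 mm², x = 62.5 mm, Ī = 8 003 569 mm⁴.
By symmetry the centroid is at mid-width, x̄ = 62.5 mm.
All pieces are centred on the centroidal y-axis, so I = ΣĪ (holes subtracted) = 3 980 656 mm⁴.

Iy ≈ 3.981 × 10⁶ mm⁴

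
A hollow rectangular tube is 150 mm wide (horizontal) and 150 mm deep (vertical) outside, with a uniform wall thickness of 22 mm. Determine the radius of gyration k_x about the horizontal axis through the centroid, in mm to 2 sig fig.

Treat the section as a set of non-overlapping primitives; coordinates are from the bounding-box lower-left.
Outer rectangle: 150 × 150, A = 22 500 mm², y = 75 mm, Ī = 42 187 500 mm⁴.
Inner void (subtracted): 106 × 106, A = 11 236 mm², y = 75 mm, Ī = 10 520 641 mm⁴.
By symmetry the centroid is at mid-height, ȳ = 75 mm.
All pieces are centred on the horizontal axis through the centroid, so I = ΣĪ (holes subtracted) = 31 666 859 mm⁴.
Radius of gyration: k = √(I/A) = √(31 666 859 / 11 264) = 53.02 mm.

k_x ≈ 53 mm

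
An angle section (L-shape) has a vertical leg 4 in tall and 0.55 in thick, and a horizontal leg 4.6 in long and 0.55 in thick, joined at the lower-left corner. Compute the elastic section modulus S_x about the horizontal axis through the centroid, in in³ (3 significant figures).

Decompose the section into non-overlapping parts with the origin at the bottom-left of its bounding rectangle.
Vertical leg: 0.55 × 4, A = 2.2 in², y = 2 in, Ī = 2.9333 in⁴.
Horizontal leg (remainder): 4.05 × 0.55, A = 2.2275 in², y = 0.275 in, Ī = 0.056152 in⁴.
Centroid: ȳ = ΣA·y / ΣA = 1.1321 in.
Transfer each piece to the horizontal axis through the centroid using Ī + A·d² with d = y − 1.1321:
  vertical leg: d = 0.86786 in → contributes +4.5903 in⁴
  horizontal leg (remainder): d = -0.85714 in → contributes +1.6927 in⁴
Total I = 6.283 in⁴.
Extreme fibre distance c = 2.8679 in; S = I/c = 2.1908 in³.

S_x ≈ 2.19 in³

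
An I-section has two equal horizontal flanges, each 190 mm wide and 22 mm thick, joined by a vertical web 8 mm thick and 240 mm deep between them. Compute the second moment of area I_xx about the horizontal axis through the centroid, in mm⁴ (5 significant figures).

Treat the section as a set of non-overlapping primitives; coordinates are from the bounding-box lower-left.
Bottom flange: 190 × 22, A = 4 180 mm², y = 11 mm, Ī = 168593.3 mm⁴.
Web: 8 × 240, A = 1 920 mm², y = 142 mm, Ī = 9 216 000 mm⁴.
Top flange: 190 × 22, A = 4 180 mm², y = 273 mm, Ī = 168593.3 mm⁴.
By symmetry the centroid is at mid-height, ȳ = 142 mm.
Transfer each piece to the horizontal axis through the centroid using Ī + A·d² with d = y − 142:
  bottom flange: d = -131 mm → contributes +71 901 573 mm⁴
  web: d = 0 mm → contributes +9 216 000 mm⁴
  top flange: d = 131 mm → contributes +71 901 573 mm⁴
Total I = 153 019 147 mm⁴.

I_xx ≈ 1.5302 × 10⁸ mm⁴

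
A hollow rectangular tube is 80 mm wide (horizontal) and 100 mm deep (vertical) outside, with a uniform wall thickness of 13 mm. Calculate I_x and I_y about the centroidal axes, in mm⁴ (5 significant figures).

I_x ≈ 4.8432 × 10⁶ mm⁴, I_y ≈ 3.2956 × 10⁶ mm⁴

Split into non-overlapping primitives; take the origin at the lower-left of the bounding box.
Outer rectangle: 80 × 100, A = 8 000 mm², y = 50 mm, Ī = 6 666 667 mm⁴.
Inner void (subtracted): 54 × 74, A = 3 996 mm², y = 50 mm, Ī = 1 823 508 mm⁴.
By symmetry the centroid is at mid-height, ȳ = 50 mm.
All pieces are centred on the centroidal x-axis, so I = ΣĪ (holes subtracted) = 4 843 159 mm⁴.
Repeating about the centroidal y-axis gives I_y = 3 295 639 mm⁴.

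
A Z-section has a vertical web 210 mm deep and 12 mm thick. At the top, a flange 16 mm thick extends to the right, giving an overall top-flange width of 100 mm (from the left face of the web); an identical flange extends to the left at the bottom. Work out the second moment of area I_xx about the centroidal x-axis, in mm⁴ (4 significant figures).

I_xx ≈ 3.582 × 10⁷ mm⁴

Treat the section as a set of non-overlapping primitives; coordinates are from the bounding-box lower-left.
Web: 12 × 210, A = 2 520 mm², y = 105 mm, Ī = 9 261 000 mm⁴.
Top flange (beyond web): 88 × 16, A = 1 408 mm², y = 202 mm, Ī = 30037.3 mm⁴.
Bottom flange (beyond web): 88 × 16, A = 1 408 mm², y = 8 mm, Ī = 30037.3 mm⁴.
Centroid: ȳ = ΣA·y / ΣA = 105 mm.
Transfer each piece to the centroidal x-axis using Ī + A·d² with d = y − 105:
  web: d = 0 mm → contributes +9 261 000 mm⁴
  top flange (beyond web): d = 97 mm → contributes +13 277 909 mm⁴
  bottom flange (beyond web): d = -97 mm → contributes +13 277 909 mm⁴
Total I = 35 816 819 mm⁴.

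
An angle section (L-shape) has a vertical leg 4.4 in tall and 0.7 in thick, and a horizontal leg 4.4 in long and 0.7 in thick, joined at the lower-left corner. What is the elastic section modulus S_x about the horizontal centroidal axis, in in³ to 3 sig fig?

S_x ≈ 3.25 in³

Break the section into simple shapes (no overlaps), measuring from the bottom-left corner of the bounding box.
Vertical leg: 0.7 × 4.4, A = 3.08 in², y = 2.2 in, Ī = 4.9691 in⁴.
Horizontal leg (remainder): 3.7 × 0.7, A = 2.59 in², y = 0.35 in, Ī = 0.10576 in⁴.
Centroid: ȳ = ΣA·y / ΣA = 1.3549 in.
Transfer each piece to the horizontal centroidal axis using Ī + A·d² with d = y − 1.3549:
  vertical leg: d = 0.84506 in → contributes +7.1686 in⁴
  horizontal leg (remainder): d = -1.0049 in → contributes +2.7214 in⁴
Total I = 9.89 in⁴.
Extreme fibre distance c = 3.0451 in; S = I/c = 3.2479 in³.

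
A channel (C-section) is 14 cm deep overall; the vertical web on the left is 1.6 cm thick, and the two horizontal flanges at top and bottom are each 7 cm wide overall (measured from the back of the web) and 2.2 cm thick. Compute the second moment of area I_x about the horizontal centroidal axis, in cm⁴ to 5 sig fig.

I_x ≈ 1202.5 cm⁴

Treat the section as a set of non-overlapping primitives; coordinates are from the bounding-box lower-left.
Web: 1.6 × 14, A = 22.4 cm², y = 7 cm, Ī = 365.8667 cm⁴.
Top flange (beyond web): 5.4 × 2.2, A = 11.88 cm², y = 12.9 cm, Ī = 4.7916 cm⁴.
Bottom flange (beyond web): 5.4 × 2.2, A = 11.88 cm², y = 1.1 cm, Ī = 4.7916 cm⁴.
By symmetry the centroid is at mid-height, ȳ = 7 cm.
Transfer each piece to the horizontal centroidal axis using Ī + A·d² with d = y − 7:
  web: d = 0 cm → contributes +365.8667 cm⁴
  top flange (beyond web): d = 5.9 cm → contributes +418.3344 cm⁴
  bottom flange (beyond web): d = -5.9 cm → contributes +418.3344 cm⁴
Total I = 1202.535 cm⁴.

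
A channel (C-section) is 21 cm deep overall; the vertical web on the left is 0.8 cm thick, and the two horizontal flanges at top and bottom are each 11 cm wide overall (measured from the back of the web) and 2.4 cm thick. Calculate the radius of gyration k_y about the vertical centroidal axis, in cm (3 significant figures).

k_y ≈ 3.50 cm

Break the section into simple shapes (no overlaps), measuring from the bottom-left corner of the bounding box.
Web: 0.8 × 21, A = 16.8 cm², x = 0.4 cm, Ī = 0.896 cm⁴.
Top flange (beyond web): 10.2 × 2.4, A = 24.48 cm², x = 5.9 cm, Ī = 212.24 cm⁴.
Bottom flange (beyond web): 10.2 × 2.4, A = 24.48 cm², x = 5.9 cm, Ī = 212.24 cm⁴.
Centroid: x̄ = ΣA·x / ΣA = 4.4949 cm.
Transfer each piece to the vertical centroidal axis using Ī + A·d² with d = x − 4.4949:
  web: d = -4.0949 cm → contributes +282.6 cm⁴
  top flange (beyond web): d = 1.4051 cm → contributes +260.57 cm⁴
  bottom flange (beyond web): d = 1.4051 cm → contributes +260.57 cm⁴
Total I = 803.75 cm⁴.
Radius of gyration: k = √(I/A) = √(803.75 / 65.76) = 3.4961 cm.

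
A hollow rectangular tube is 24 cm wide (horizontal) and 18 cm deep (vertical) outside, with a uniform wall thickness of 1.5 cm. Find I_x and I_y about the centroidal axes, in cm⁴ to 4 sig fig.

Break the section into simple shapes (no overlaps), measuring from the bottom-left corner of the bounding box.
Outer rectangle: 24 × 18, A = 432 cm², y = 9 cm, Ī = 11 664 cm⁴.
Inner void (subtracted): 21 × 15, A = 315 cm², y = 9 cm, Ī = 5906.25 cm⁴.
By symmetry the centroid is at mid-height, ȳ = 9 cm.
All pieces are centred on the centroidal x-axis, so I = ΣĪ (holes subtracted) = 5757.75 cm⁴.
Repeating about the centroidal y-axis gives I_y = 9159.75 cm⁴.

I_x ≈ 5758 cm⁴, I_y ≈ 9160 cm⁴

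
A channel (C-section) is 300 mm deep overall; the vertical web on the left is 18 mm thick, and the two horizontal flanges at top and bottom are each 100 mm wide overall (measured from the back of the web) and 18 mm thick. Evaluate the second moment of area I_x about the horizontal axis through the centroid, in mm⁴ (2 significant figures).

Treat the section as a set of non-overlapping primitives; coordinates are from the bounding-box lower-left.
Web: 18 × 300, A = 5 400 mm², y = 150 mm, Ī = 40 500 000 mm⁴.
Top flange (beyond web): 82 × 18, A = 1 476 mm², y = 291 mm, Ī = 39 852 mm⁴.
Bottom flange (beyond web): 82 × 18, A = 1 476 mm², y = 9 mm, Ī = 39 852 mm⁴.
By symmetry the centroid is at mid-height, ȳ = 150 mm.
Transfer each piece to the horizontal axis through the centroid using Ī + A·d² with d = y − 150:
  web: d = 0 mm → contributes +40 500 000 mm⁴
  top flange (beyond web): d = 141 mm → contributes +29 384 208 mm⁴
  bottom flange (beyond web): d = -141 mm → contributes +29 384 208 mm⁴
Total I = 99 268 416 mm⁴.

I_x ≈ 9.9 × 10⁷ mm⁴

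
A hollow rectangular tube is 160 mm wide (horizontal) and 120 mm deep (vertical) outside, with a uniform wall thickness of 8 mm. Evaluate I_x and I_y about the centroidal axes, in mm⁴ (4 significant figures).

I_x ≈ 9.542 × 10⁶ mm⁴, I_y ≈ 1.508 × 10⁷ mm⁴

Treat the section as a set of non-overlapping primitives; coordinates are from the bounding-box lower-left.
Outer rectangle: 160 × 120, A = 19 200 mm², y = 60 mm, Ī = 23 040 000 mm⁴.
Inner void (subtracted): 144 × 104, A = 14 976 mm², y = 60 mm, Ī = 13 498 368 mm⁴.
By symmetry the centroid is at mid-height, ȳ = 60 mm.
All pieces are centred on the centroidal x-axis, so I = ΣĪ (holes subtracted) = 9 541 632 mm⁴.
Repeating about the centroidal y-axis gives I_y = 15 081 472 mm⁴.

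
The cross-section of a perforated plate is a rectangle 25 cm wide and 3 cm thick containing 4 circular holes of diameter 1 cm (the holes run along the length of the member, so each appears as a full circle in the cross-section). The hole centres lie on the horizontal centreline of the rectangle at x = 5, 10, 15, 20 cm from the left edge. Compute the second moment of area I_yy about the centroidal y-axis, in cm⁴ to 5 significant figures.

I_yy ≈ 3807.9 cm⁴

Decompose the section into non-overlapping parts with the origin at the bottom-left of its bounding rectangle.
Plate: 25 × 3, A = 75 cm², x = 12.5 cm, Ī = 3906.25 cm⁴.
Hole 1 (subtracted): ⌀1, A = 0.7853982 cm², x = 5 cm, Ī = 0.04908739 cm⁴.
Hole 2 (subtracted): ⌀1, A = 0.7853982 cm², x = 10 cm, Ī = 0.04908739 cm⁴.
Hole 3 (subtracted): ⌀1, A = 0.7853982 cm², x = 15 cm, Ī = 0.04908739 cm⁴.
Hole 4 (subtracted): ⌀1, A = 0.7853982 cm², x = 20 cm, Ī = 0.04908739 cm⁴.
By symmetry the centroid is at mid-width, x̄ = 12.5 cm.
Transfer each piece to the centroidal y-axis using Ī + A·d² with d = x − 12.5:
  plate: d = 0 cm → contributes +3906.25 cm⁴
  hole 1: d = -7.5 cm → contributes −44.22773 cm⁴
  hole 2: d = -2.5 cm → contributes −4.957826 cm⁴
  hole 3: d = 2.5 cm → contributes −4.957826 cm⁴
  hole 4: d = 7.5 cm → contributes −44.22773 cm⁴
Total I = 3807.879 cm⁴.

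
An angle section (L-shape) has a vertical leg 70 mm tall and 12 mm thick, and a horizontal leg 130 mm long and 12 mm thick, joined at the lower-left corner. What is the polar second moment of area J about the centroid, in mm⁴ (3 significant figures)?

J ≈ 4.68 × 10⁶ mm⁴

Break the section into simple shapes (no overlaps), measuring from the bottom-left corner of the bounding box.
Vertical leg: 12 × 70, A = 840 mm², y = 35 mm, Ī = 343 000 mm⁴.
Horizontal leg (remainder): 118 × 12, A = 1 416 mm², y = 6 mm, Ī = 16 992 mm⁴.
Centroid: ȳ = ΣA·y / ΣA = 16.798 mm.
Transfer each piece to the centroidal x-axis using Ī + A·d² with d = y − 16.798:
  vertical leg: d = 18.202 mm → contributes +621 307 mm⁴
  horizontal leg (remainder): d = -10.798 mm → contributes +182 089 mm⁴
Total I = 803 396 mm⁴.
For the y-axis: x̄ = 46.798 mm.
Repeating about the centroidal y-axis gives I_y = 3 880 676 mm⁴.
Polar second moment: J = I_x + I_y = 4 684 072 mm⁴.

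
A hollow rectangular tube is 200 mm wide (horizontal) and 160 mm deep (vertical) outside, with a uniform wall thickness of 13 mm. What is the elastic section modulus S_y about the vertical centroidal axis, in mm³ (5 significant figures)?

Decompose the section into non-overlapping parts with the origin at the bottom-left of its bounding rectangle.
Outer rectangle: 200 × 160, A = 32 000 mm², x = 100 mm, Ī = 106 666 667 mm⁴.
Inner void (subtracted): 174 × 134, A = 23 316 mm², x = 100 mm, Ī = 58 826 268 mm⁴.
By symmetry the centroid is at mid-width, x̄ = 100 mm.
All pieces are centred on the vertical centroidal axis, so I = ΣĪ (holes subtracted) = 47 840 399 mm⁴.
Extreme fibre distance c = 100 mm; S = I/c = 478 404 mm³.

S_y ≈ 4.7840 × 10⁵ mm³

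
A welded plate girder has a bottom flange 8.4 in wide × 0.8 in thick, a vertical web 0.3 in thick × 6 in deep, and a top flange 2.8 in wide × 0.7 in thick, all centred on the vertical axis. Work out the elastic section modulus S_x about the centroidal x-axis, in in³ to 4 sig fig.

S_x ≈ 15.27 in³

Treat the section as a set of non-overlapping primitives; coordinates are from the bounding-box lower-left.
Bottom plate: 8.4 × 0.8, A = 6.72 in², y = 0.4 in, Ī = 0.3584 in⁴.
Web plate: 0.3 × 6, A = 1.8 in², y = 3.8 in, Ī = 5.4 in⁴.
Top plate: 2.8 × 0.7, A = 1.96 in², y = 7.15 in, Ī = 0.0800333 in⁴.
Centroid: ȳ = ΣA·y / ΣA = 2.24637 in.
Transfer each piece to the centroidal x-axis using Ī + A·d² with d = y − 2.24637:
  bottom plate: d = -1.84637 in → contributes +23.2675 in⁴
  web plate: d = 1.55363 in → contributes +9.74476 in⁴
  top plate: d = 4.90363 in → contributes +47.2093 in⁴
Total I = 80.2216 in⁴.
Extreme fibre distance c = 5.25363 in; S = I/c = 15.2698 in³.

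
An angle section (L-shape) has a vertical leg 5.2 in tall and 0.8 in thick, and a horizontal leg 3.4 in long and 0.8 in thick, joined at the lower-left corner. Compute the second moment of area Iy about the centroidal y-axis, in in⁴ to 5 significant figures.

Iy ≈ 5.4011 in⁴

Break the section into simple shapes (no overlaps), measuring from the bottom-left corner of the bounding box.
Vertical leg: 0.8 × 5.2, A = 4.16 in², x = 0.4 in, Ī = 0.2218667 in⁴.
Horizontal leg (remainder): 2.6 × 0.8, A = 2.08 in², x = 2.1 in, Ī = 1.171733 in⁴.
Centroid: x̄ = ΣA·x / ΣA = 0.9666667 in.
Transfer each piece to the centroidal y-axis using Ī + A·d² with d = x − 0.9666667:
  vertical leg: d = -0.5666667 in → contributes +1.557689 in⁴
  horizontal leg (remainder): d = 1.133333 in → contributes +3.843378 in⁴
Total I = 5.401067 in⁴.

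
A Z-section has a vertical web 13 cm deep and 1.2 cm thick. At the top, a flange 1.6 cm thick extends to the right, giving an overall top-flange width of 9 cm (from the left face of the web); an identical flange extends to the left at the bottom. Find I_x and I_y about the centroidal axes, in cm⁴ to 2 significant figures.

Decompose the section into non-overlapping parts with the origin at the bottom-left of its bounding rectangle.
Web: 1.2 × 13, A = 15.6 cm², y = 6.5 cm, Ī = 219.7 cm⁴.
Top flange (beyond web): 7.8 × 1.6, A = 12.48 cm², y = 12.2 cm, Ī = 2.662 cm⁴.
Bottom flange (beyond web): 7.8 × 1.6, A = 12.48 cm², y = 0.8 cm, Ī = 2.662 cm⁴.
Centroid: ȳ = ΣA·y / ΣA = 6.5 cm.
Transfer each piece to the centroidal x-axis using Ī + A·d² with d = y − 6.5:
  web: d = 0 cm → contributes +219.7 cm⁴
  top flange (beyond web): d = 5.7 cm → contributes +408.1 cm⁴
  bottom flange (beyond web): d = -5.7 cm → contributes +408.1 cm⁴
Total I = 1 036 cm⁴.
For the y-axis: x̄ = 8.4 cm.
Repeating about the centroidal y-axis gives I_y = 633.9 cm⁴.

I_x ≈ 1000 cm⁴, I_y ≈ 630 cm⁴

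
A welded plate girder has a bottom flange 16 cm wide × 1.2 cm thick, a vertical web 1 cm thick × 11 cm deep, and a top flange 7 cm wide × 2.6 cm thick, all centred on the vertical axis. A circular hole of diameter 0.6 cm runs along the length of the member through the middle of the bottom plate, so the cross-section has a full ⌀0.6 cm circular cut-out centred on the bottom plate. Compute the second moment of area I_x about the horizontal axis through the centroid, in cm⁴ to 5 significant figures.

Break the section into simple shapes (no overlaps), measuring from the bottom-left corner of the bounding box.
Bottom plate: 16 × 1.2, A = 19.2 cm², y = 0.6 cm, Ī = 2.304 cm⁴.
Web plate: 1 × 11, A = 11 cm², y = 6.7 cm, Ī = 110.9167 cm⁴.
Top plate: 7 × 2.6, A = 18.2 cm², y = 13.5 cm, Ī = 10.25267 cm⁴.
Hole (subtracted): ⌀0.6, A = 0.2827433 cm², y = 0.6 cm, Ī = 0.006361725 cm⁴.
Centroid: ȳ = ΣA·y / ΣA = 6.873841 cm.
Transfer each piece to the horizontal axis through the centroid using Ī + A·d² with d = y − 6.873841:
  bottom plate: d = -6.273841 cm → contributes +758.0367 cm⁴
  web plate: d = -0.1738406 cm → contributes +111.2491 cm⁴
  top plate: d = 6.626159 cm → contributes +809.3416 cm⁴
  hole: d = -6.273841 cm → contributes −11.13544 cm⁴
Total I = 1667.492 cm⁴.

I_x ≈ 1667.5 cm⁴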